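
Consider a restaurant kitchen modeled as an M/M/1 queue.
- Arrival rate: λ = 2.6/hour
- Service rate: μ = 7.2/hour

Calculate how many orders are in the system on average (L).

ρ = λ/μ = 2.6/7.2 = 0.3611
For M/M/1: L = λ/(μ-λ)
L = 2.6/(7.2-2.6) = 2.6/4.60
L = 0.5652 orders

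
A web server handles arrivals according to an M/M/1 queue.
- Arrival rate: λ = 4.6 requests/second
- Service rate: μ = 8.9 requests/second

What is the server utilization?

Server utilization: ρ = λ/μ
ρ = 4.6/8.9 = 0.5169
The server is busy 51.69% of the time.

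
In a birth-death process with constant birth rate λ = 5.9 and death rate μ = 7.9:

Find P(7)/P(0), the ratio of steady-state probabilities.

For constant rates: P(n)/P(0) = (λ/μ)^n
P(7)/P(0) = (5.9/7.9)^7 = 0.74684^7 = 0.1296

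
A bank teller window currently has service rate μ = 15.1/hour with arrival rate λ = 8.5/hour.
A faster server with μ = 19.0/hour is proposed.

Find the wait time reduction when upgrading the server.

System 1: ρ₁ = 8.5/15.1 = 0.5629, W₁ = 1/(15.1-8.5) = 0.1515
System 2: ρ₂ = 8.5/19.0 = 0.4474, W₂ = 1/(19.0-8.5) = 0.09524
Improvement: (W₁-W₂)/W₁ = (0.1515-0.09524)/0.1515 = 37.14%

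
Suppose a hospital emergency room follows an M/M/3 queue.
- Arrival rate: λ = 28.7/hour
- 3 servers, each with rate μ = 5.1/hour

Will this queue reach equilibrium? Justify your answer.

Stability requires ρ = λ/(cμ) < 1
ρ = 28.7/(3 × 5.1) = 28.7/15.30 = 1.8758
Since 1.8758 ≥ 1, the system is UNSTABLE.
Need c > λ/μ = 28.7/5.1 = 5.63.
Minimum servers needed: c = 6.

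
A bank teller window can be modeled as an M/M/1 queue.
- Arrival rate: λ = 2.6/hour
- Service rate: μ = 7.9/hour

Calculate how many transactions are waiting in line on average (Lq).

ρ = λ/μ = 2.6/7.9 = 0.3291
For M/M/1: Lq = λ²/(μ(μ-λ))
Lq = 6.76/(7.9 × 5.30)
Lq = 0.1615 transactions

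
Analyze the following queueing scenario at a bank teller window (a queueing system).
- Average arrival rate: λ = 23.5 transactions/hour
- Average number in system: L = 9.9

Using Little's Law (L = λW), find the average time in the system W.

Little's Law: L = λW, so W = L/λ
W = 9.9/23.5 = 0.4213 hours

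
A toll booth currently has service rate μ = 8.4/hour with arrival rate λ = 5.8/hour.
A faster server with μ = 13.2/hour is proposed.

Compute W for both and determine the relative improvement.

System 1: ρ₁ = 5.8/8.4 = 0.6905, W₁ = 1/(8.4-5.8) = 0.38462
System 2: ρ₂ = 5.8/13.2 = 0.4394, W₂ = 1/(13.2-5.8) = 0.13514
Improvement: (W₁-W₂)/W₁ = (0.38462-0.13514)/0.38462 = 64.86%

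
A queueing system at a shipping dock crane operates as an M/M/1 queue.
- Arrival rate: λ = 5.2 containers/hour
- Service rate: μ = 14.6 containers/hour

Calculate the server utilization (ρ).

Server utilization: ρ = λ/μ
ρ = 5.2/14.6 = 0.3562
The server is busy 35.62% of the time.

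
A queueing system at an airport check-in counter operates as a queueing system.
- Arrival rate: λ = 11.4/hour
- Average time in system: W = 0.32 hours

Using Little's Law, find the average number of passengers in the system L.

Little's Law: L = λW
L = 11.4 × 0.32 = 3.6480 passengers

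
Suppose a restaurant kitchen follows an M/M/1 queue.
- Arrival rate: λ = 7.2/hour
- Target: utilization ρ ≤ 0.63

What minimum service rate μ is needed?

ρ = λ/μ, so μ = λ/ρ
μ ≥ 7.2/0.63 = 11.4286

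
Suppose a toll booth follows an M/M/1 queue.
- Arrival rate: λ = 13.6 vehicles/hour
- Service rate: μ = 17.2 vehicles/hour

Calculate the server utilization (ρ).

Server utilization: ρ = λ/μ
ρ = 13.6/17.2 = 0.7907
The server is busy 79.07% of the time.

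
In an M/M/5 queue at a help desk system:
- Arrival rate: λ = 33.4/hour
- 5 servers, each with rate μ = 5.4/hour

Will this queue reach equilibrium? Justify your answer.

Stability requires ρ = λ/(cμ) < 1
ρ = 33.4/(5 × 5.4) = 33.4/27.00 = 1.2370
Since 1.2370 ≥ 1, the system is UNSTABLE.
Need c > λ/μ = 33.4/5.4 = 6.19.
Minimum servers needed: c = 7.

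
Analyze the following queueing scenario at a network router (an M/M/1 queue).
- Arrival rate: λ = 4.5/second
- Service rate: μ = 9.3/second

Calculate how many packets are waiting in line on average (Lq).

ρ = λ/μ = 4.5/9.3 = 0.4839
For M/M/1: Lq = λ²/(μ(μ-λ))
Lq = 20.25/(9.3 × 4.80)
Lq = 0.4536 packets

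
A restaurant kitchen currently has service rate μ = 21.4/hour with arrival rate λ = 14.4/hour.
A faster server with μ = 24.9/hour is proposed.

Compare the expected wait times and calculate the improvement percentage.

System 1: ρ₁ = 14.4/21.4 = 0.6729, W₁ = 1/(21.4-14.4) = 0.14286
System 2: ρ₂ = 14.4/24.9 = 0.5783, W₂ = 1/(24.9-14.4) = 0.095238
Improvement: (W₁-W₂)/W₁ = (0.14286-0.095238)/0.14286 = 33.33%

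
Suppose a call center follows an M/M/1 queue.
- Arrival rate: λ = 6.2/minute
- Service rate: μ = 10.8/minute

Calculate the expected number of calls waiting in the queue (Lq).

ρ = λ/μ = 6.2/10.8 = 0.5741
For M/M/1: Lq = λ²/(μ(μ-λ))
Lq = 38.44/(10.8 × 4.60)
Lq = 0.7738 calls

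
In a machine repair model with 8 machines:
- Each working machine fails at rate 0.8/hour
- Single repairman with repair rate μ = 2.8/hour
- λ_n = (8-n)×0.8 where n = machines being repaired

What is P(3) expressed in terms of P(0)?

P(3)/P(0) = ∏_{i=0}^{3-1} λ_i/μ_{i+1}
= (8-0)×0.8/2.8 × (8-1)×0.8/2.8 × (8-2)×0.8/2.8
= 7.8367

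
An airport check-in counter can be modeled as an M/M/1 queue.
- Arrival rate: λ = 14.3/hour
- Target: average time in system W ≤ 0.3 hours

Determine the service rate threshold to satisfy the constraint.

For M/M/1: W = 1/(μ-λ)
Need W ≤ 0.3, so 1/(μ-λ) ≤ 0.3
μ - λ ≥ 1/0.3 = 3.3333
μ ≥ 14.3 + 3.3333 = 17.6333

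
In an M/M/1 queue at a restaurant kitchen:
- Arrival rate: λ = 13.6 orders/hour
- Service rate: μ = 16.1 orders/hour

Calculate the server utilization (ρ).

Server utilization: ρ = λ/μ
ρ = 13.6/16.1 = 0.8447
The server is busy 84.47% of the time.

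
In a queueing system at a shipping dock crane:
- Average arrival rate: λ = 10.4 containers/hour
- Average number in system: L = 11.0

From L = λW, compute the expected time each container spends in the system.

Little's Law: L = λW, so W = L/λ
W = 11.0/10.4 = 1.0577 hours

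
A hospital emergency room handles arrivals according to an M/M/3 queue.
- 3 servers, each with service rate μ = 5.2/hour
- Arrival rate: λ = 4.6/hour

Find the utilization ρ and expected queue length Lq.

Traffic intensity: ρ = λ/(cμ) = 4.6/(3×5.2) = 0.2949
Since ρ = 0.2949 < 1, system is stable.
Offered load a = λ/μ = cρ = 4.6/5.2 = 0.8846
P₀ = [ Σₙ₌₀^2 aⁿ/n! + a^3/(3!(1-ρ)) ]⁻¹
Σ = a^0/0! + a^1/1! + a^2/2! = 1.0000 + 0.8846 + 0.3913 = 2.2759
a^3/(3!(1-ρ)) = 0.6923/(6 × 0.7051) = 0.1636
P₀ = 1/(2.2759 + 0.1636) = 0.4099
Lq = P₀·a^3·ρ / (3!(1-ρ)²) = 0.4099 × 0.6923 × 0.2949 / (6 × 0.4972) = 0.02805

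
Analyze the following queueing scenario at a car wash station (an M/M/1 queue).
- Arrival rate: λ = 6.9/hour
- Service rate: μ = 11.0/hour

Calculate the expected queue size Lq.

ρ = λ/μ = 6.9/11.0 = 0.6273
For M/M/1: Lq = λ²/(μ(μ-λ))
Lq = 47.61/(11.0 × 4.10)
Lq = 1.0557 cars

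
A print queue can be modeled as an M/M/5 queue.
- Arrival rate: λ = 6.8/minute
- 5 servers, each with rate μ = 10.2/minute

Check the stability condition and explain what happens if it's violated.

Stability requires ρ = λ/(cμ) < 1
ρ = 6.8/(5 × 10.2) = 6.8/51.00 = 0.1333
Since 0.1333 < 1, the system is STABLE.
The servers are busy 13.33% of the time.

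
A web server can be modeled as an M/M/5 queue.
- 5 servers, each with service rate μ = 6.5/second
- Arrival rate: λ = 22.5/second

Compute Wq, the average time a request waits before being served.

Traffic intensity: ρ = λ/(cμ) = 22.5/(5×6.5) = 0.6923
Since ρ = 0.6923 < 1, system is stable.
Offered load a = λ/μ = cρ = 22.5/6.5 = 3.4615
P₀ = [ Σₙ₌₀^4 aⁿ/n! + a^5/(5!(1-ρ)) ]⁻¹
Σ = a^0/0! + a^1/1! + a^2/2! + a^3/3! + a^4/4! = 1.00000 + 3.46154 + 5.99112 + 6.91284 + 5.98226 = 23.3478
a^5/(5!(1-ρ)) = 496.9879/(120 × 0.307692) = 13.4601
P₀ = 1/(23.3478 + 13.4601) = 0.02717
Lq = P₀·a^5·ρ / (5!(1-ρ)²) = 0.027168 × 496.9879 × 0.69231 / (120 × 0.094675) = 0.8228
Wq = Lq/λ = 0.8228/22.5 = 0.03657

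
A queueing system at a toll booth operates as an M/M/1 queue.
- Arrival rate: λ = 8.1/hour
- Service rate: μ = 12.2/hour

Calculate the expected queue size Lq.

ρ = λ/μ = 8.1/12.2 = 0.6639
For M/M/1: Lq = λ²/(μ(μ-λ))
Lq = 65.61/(12.2 × 4.10)
Lq = 1.3117 vehicles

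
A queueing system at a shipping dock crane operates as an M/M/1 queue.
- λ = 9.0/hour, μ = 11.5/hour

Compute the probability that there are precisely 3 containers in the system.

ρ = λ/μ = 9.0/11.5 = 0.7826
P(n) = (1-ρ)ρⁿ
P(3) = (1-0.7826) × 0.7826^3
P(3) = 0.2174 × 0.4793
P(3) = 0.1042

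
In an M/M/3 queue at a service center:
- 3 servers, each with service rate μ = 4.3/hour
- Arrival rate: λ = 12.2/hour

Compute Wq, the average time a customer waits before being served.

Traffic intensity: ρ = λ/(cμ) = 12.2/(3×4.3) = 0.9457
Since ρ = 0.9457 < 1, system is stable.
Offered load a = λ/μ = cρ = 12.2/4.3 = 2.8372
P₀ = [ Σₙ₌₀^2 aⁿ/n! + a^3/(3!(1-ρ)) ]⁻¹
Σ = a^0/0! + a^1/1! + a^2/2! = 1.0000 + 2.8372 + 4.0249 = 7.8621
a^3/(3!(1-ρ)) = 22.83884/(6 × 0.05426357) = 70.1479
P₀ = 1/(7.8621 + 70.1479) = 0.01282
Lq = P₀·a^3·ρ / (3!(1-ρ)²) = 0.0128189 × 22.8388 × 0.945736 / (6 × 0.00294453) = 15.6721
Wq = Lq/λ = 15.6721/12.2 = 1.2846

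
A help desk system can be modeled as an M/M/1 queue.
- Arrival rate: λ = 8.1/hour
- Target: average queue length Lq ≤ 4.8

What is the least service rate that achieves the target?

For M/M/1: Lq = λ²/(μ(μ-λ))
Need Lq ≤ 4.8, i.e. μ(μ-λ) ≥ λ²/4.8
μ² - 8.1μ - 65.61/4.8 ≥ 0  →  μ² - 8.1μ - 13.66875 ≥ 0
Quadratic formula (positive root): μ = [λ + √(λ² + 4×13.66875)]/2
Discriminant: 65.61 + 4×13.66875 = 120.2850, √120.2850 = 10.9675
μ ≥ (8.1 + 10.9675)/2 = 9.5337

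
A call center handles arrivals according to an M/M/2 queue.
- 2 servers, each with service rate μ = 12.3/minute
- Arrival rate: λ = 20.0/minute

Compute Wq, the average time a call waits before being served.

Traffic intensity: ρ = λ/(cμ) = 20.0/(2×12.3) = 0.8130
Since ρ = 0.8130 < 1, system is stable.
Offered load a = λ/μ = cρ = 20.0/12.3 = 1.6260
P₀ = [ Σₙ₌₀^1 aⁿ/n! + a^2/(2!(1-ρ)) ]⁻¹
Σ = a^0/0! + a^1/1! = 1.0000 + 1.6260 = 2.6260
a^2/(2!(1-ρ)) = 2.6439/(2 × 0.18699) = 7.0696
P₀ = 1/(2.6260 + 7.0696) = 0.1031
Lq = P₀·a^2·ρ / (2!(1-ρ)²) = 0.10314 × 2.6439 × 0.81301 / (2 × 0.034966) = 3.1702
Wq = Lq/λ = 3.1702/20.0 = 0.1585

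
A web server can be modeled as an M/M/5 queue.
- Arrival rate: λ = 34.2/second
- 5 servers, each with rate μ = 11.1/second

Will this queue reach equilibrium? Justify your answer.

Stability requires ρ = λ/(cμ) < 1
ρ = 34.2/(5 × 11.1) = 34.2/55.50 = 0.6162
Since 0.6162 < 1, the system is STABLE.
The servers are busy 61.62% of the time.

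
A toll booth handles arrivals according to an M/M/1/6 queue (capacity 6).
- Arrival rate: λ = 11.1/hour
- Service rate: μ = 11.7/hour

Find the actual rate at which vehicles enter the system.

ρ = λ/μ = 11.1/11.7 = 0.94872
P₀ = (1-ρ)/(1-ρ^(K+1)) = (1-0.94872)/(1-0.94872^7) = 0.05128/0.3082 = 0.1664
P_K = P₀×ρ^K = 0.1664 × 0.94872^6 = 0.1664 × 0.7292 = 0.1213
λ_eff = λ(1-P_K) = 11.1 × (1 - 0.121313) = 11.1 × 0.878687 = 9.7534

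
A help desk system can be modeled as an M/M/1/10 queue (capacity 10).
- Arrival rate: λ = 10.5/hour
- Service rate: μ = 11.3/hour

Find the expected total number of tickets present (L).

ρ = λ/μ = 10.5/11.3 = 0.929204
P₀ = (1-ρ)/(1-ρ^(K+1)) = (1-0.929204)/(1-0.929204^11) = 0.07080/0.5541 = 0.1278
P_K = P₀×ρ^K = 0.12776 × 0.929204^10 = 0.12776 × 0.47986 = 0.06131
L = ρ[1 - (K+1)ρ^K + Kρ^(K+1)] / [(1-ρ)(1-ρ^(K+1))]
L = 0.929204 × (1 - 11×0.47985575 + 10×0.44588389) / ((1 - 0.929204) × (1 - 0.44588389)) = 4.2737 tickets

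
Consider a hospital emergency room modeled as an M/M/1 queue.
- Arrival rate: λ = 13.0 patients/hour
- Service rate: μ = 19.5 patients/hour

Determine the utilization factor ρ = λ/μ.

Server utilization: ρ = λ/μ
ρ = 13.0/19.5 = 0.6667
The server is busy 66.67% of the time.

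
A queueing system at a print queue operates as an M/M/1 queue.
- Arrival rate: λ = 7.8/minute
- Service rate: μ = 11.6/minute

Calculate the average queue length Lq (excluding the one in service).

ρ = λ/μ = 7.8/11.6 = 0.6724
For M/M/1: Lq = λ²/(μ(μ-λ))
Lq = 60.84/(11.6 × 3.80)
Lq = 1.3802 jobs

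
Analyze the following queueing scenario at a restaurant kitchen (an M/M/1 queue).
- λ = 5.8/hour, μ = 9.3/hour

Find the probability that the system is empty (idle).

ρ = λ/μ = 5.8/9.3 = 0.6237
P(0) = 1 - ρ = 1 - 0.6237 = 0.3763
The server is idle 37.63% of the time.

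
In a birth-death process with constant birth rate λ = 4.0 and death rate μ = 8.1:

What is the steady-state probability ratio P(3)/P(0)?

For constant rates: P(n)/P(0) = (λ/μ)^n
P(3)/P(0) = (4.0/8.1)^3 = 0.4938^3 = 0.1204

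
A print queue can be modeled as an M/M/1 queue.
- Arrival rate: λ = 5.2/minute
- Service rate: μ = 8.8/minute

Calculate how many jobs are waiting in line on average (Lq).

ρ = λ/μ = 5.2/8.8 = 0.5909
For M/M/1: Lq = λ²/(μ(μ-λ))
Lq = 27.04/(8.8 × 3.60)
Lq = 0.8535 jobs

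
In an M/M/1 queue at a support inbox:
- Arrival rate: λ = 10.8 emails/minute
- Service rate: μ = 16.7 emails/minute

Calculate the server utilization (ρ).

Server utilization: ρ = λ/μ
ρ = 10.8/16.7 = 0.6467
The server is busy 64.67% of the time.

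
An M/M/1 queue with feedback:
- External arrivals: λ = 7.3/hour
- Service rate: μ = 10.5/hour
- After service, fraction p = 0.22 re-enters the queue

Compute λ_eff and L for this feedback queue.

Effective arrival rate: λ_eff = λ/(1-p) = 7.3/(1-0.22) = 7.3/0.78 = 9.3590
ρ = λ_eff/μ = 9.3590/10.5 = 0.89133
L = ρ/(1-ρ) = 0.89133/(1-0.89133) = 8.2022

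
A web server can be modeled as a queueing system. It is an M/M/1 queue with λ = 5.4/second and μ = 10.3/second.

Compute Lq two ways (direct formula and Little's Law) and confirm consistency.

Method 1 (direct): Lq = λ²/(μ(μ-λ)) = 29.16/(10.3 × 4.90) = 0.5778

Method 2 (Little's Law):
W = 1/(μ-λ) = 1/4.90 = 0.2041
Wq = W - 1/μ = 0.2041 - 0.09709 = 0.1070
Lq = λWq = 5.4 × 0.1070 = 0.5778 ✔ (matches Method 1)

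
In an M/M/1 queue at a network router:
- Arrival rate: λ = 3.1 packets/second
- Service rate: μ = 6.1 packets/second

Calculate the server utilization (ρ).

Server utilization: ρ = λ/μ
ρ = 3.1/6.1 = 0.5082
The server is busy 50.82% of the time.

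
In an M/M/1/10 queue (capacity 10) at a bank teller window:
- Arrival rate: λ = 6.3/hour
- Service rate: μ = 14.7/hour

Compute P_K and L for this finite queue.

ρ = λ/μ = 6.3/14.7 = 0.42857
P₀ = (1-ρ)/(1-ρ^(K+1)) = (1-0.42857)/(1-0.42857^11) = 0.5714/0.9999 = 0.5715
P_K = P₀×ρ^K = 0.57148 × 0.42857^10 = 0.57148 × 0.00020903 = 0.0001195
Blocking probability P_10 = 0.0001195 (0.01195%)
L = ρ[1 - (K+1)ρ^K + Kρ^(K+1)] / [(1-ρ)(1-ρ^(K+1))]
L = 0.42857 × (1 - 11×0.0002090 + 10×0.00008959) / ((1 - 0.42857) × (1 - 0.00008959)) = 0.7490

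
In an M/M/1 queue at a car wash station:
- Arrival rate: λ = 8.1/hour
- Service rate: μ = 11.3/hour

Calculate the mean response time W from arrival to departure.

First, compute utilization: ρ = λ/μ = 8.1/11.3 = 0.7168
For M/M/1: W = 1/(μ-λ)
W = 1/(11.3-8.1) = 1/3.20
W = 0.3125 hours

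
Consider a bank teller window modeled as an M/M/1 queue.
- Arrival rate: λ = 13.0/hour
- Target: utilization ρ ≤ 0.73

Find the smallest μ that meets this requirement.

ρ = λ/μ, so μ = λ/ρ
μ ≥ 13.0/0.73 = 17.8082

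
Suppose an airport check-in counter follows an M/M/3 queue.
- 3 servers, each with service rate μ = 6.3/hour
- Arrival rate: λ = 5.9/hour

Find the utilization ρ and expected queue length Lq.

Traffic intensity: ρ = λ/(cμ) = 5.9/(3×6.3) = 0.3122
Since ρ = 0.3122 < 1, system is stable.
Offered load a = λ/μ = cρ = 5.9/6.3 = 0.9365
P₀ = [ Σₙ₌₀^2 aⁿ/n! + a^3/(3!(1-ρ)) ]⁻¹
Σ = a^0/0! + a^1/1! + a^2/2! = 1.0000 + 0.9365 + 0.4385 = 2.3750
a^3/(3!(1-ρ)) = 0.8214/(6 × 0.6878) = 0.1990
P₀ = 1/(2.3750 + 0.1990) = 0.3885
Lq = P₀·a^3·ρ / (3!(1-ρ)²) = 0.38849 × 0.82136 × 0.31217 / (6 × 0.47311) = 0.03509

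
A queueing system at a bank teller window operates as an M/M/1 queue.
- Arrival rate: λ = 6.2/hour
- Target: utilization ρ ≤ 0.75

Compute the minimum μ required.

ρ = λ/μ, so μ = λ/ρ
μ ≥ 6.2/0.75 = 8.2667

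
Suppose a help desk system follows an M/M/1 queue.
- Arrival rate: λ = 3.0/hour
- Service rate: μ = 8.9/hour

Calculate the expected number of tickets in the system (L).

ρ = λ/μ = 3.0/8.9 = 0.3371
For M/M/1: L = λ/(μ-λ)
L = 3.0/(8.9-3.0) = 3.0/5.90
L = 0.5085 tickets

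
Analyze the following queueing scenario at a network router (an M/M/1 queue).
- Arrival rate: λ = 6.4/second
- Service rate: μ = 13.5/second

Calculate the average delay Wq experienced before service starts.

First, compute utilization: ρ = λ/μ = 6.4/13.5 = 0.4741
For M/M/1: Wq = λ/(μ(μ-λ))
Wq = 6.4/(13.5 × (13.5-6.4))
Wq = 6.4/(13.5 × 7.10)
Wq = 0.06677 seconds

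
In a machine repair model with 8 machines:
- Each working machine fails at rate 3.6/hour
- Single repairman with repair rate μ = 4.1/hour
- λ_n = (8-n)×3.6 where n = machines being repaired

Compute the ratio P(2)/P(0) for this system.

P(2)/P(0) = ∏_{i=0}^{2-1} λ_i/μ_{i+1}
= (8-0)×3.6/4.1 × (8-1)×3.6/4.1
= 43.1743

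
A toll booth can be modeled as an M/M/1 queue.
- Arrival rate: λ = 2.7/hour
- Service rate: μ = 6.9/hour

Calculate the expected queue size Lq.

ρ = λ/μ = 2.7/6.9 = 0.3913
For M/M/1: Lq = λ²/(μ(μ-λ))
Lq = 7.29/(6.9 × 4.20)
Lq = 0.2516 vehicles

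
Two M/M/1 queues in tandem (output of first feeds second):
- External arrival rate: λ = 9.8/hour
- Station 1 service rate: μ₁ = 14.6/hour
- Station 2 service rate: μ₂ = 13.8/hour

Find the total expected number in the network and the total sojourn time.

By Jackson's theorem, each station behaves as independent M/M/1.
Station 1: ρ₁ = 9.8/14.6 = 0.6712, L₁ = ρ₁/(1-ρ₁) = λ/(μ₁-λ) = 9.8/4.80 = 2.0417
Station 2: ρ₂ = 9.8/13.8 = 0.7101, L₂ = ρ₂/(1-ρ₂) = λ/(μ₂-λ) = 9.8/4.00 = 2.4500
Total: L = L₁ + L₂ = 2.0417 + 2.4500 = 4.4917
W = L/λ = 4.4917/9.8 = 0.4583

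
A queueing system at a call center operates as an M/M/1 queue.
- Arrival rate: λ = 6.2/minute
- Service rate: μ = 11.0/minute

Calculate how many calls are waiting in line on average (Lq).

ρ = λ/μ = 6.2/11.0 = 0.5636
For M/M/1: Lq = λ²/(μ(μ-λ))
Lq = 38.44/(11.0 × 4.80)
Lq = 0.7280 calls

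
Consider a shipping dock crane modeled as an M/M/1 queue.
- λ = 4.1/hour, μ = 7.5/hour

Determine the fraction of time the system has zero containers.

ρ = λ/μ = 4.1/7.5 = 0.5467
P(0) = 1 - ρ = 1 - 0.5467 = 0.4533
The server is idle 45.33% of the time.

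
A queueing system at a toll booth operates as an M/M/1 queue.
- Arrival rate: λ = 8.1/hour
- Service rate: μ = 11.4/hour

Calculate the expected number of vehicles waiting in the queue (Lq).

ρ = λ/μ = 8.1/11.4 = 0.7105
For M/M/1: Lq = λ²/(μ(μ-λ))
Lq = 65.61/(11.4 × 3.30)
Lq = 1.7440 vehicles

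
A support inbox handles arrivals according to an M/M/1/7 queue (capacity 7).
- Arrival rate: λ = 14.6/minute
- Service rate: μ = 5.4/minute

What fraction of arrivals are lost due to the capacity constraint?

ρ = λ/μ = 14.6/5.4 = 2.7037
P₀ = (1-ρ)/(1-ρ^(K+1)) = (1-2.7037)/(1-2.7037^8) = -1.7037/-2854.4069 = 0.0005969
P_K = P₀×ρ^K = 0.0005969 × 2.7037^7 = 0.0005969 × 1056.1109 = 0.6304
Blocking probability = 63.04%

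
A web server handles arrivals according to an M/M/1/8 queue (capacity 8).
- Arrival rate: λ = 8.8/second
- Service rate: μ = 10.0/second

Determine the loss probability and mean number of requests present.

ρ = λ/μ = 8.8/10.0 = 0.8800
P₀ = (1-ρ)/(1-ρ^(K+1)) = (1-0.8800)/(1-0.8800^9) = 0.1200/0.6835 = 0.1756
P_K = P₀×ρ^K = 0.17556 × 0.8800^8 = 0.17556 × 0.35963 = 0.06314
Blocking probability P_8 = 0.06314 (6.31%)
L = ρ[1 - (K+1)ρ^K + Kρ^(K+1)] / [(1-ρ)(1-ρ^(K+1))]
L = 0.8800 × (1 - 9×0.3596345 + 8×0.3164784) / ((1 - 0.8800) × (1 - 0.3164784)) = 3.1662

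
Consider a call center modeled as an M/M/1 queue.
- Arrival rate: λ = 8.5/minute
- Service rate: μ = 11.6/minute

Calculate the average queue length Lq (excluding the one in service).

ρ = λ/μ = 8.5/11.6 = 0.7328
For M/M/1: Lq = λ²/(μ(μ-λ))
Lq = 72.25/(11.6 × 3.10)
Lq = 2.0092 calls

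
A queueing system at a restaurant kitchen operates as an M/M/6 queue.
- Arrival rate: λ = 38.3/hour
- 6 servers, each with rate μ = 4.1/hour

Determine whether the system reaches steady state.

Stability requires ρ = λ/(cμ) < 1
ρ = 38.3/(6 × 4.1) = 38.3/24.60 = 1.5569
Since 1.5569 ≥ 1, the system is UNSTABLE.
Need c > λ/μ = 38.3/4.1 = 9.34.
Minimum servers needed: c = 10.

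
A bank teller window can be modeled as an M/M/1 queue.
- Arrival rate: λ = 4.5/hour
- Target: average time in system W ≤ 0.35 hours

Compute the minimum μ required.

For M/M/1: W = 1/(μ-λ)
Need W ≤ 0.35, so 1/(μ-λ) ≤ 0.35
μ - λ ≥ 1/0.35 = 2.8571
μ ≥ 4.5 + 2.8571 = 7.3571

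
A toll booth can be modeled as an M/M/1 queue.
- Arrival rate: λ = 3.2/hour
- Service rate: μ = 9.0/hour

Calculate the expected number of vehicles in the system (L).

ρ = λ/μ = 3.2/9.0 = 0.3556
For M/M/1: L = λ/(μ-λ)
L = 3.2/(9.0-3.2) = 3.2/5.80
L = 0.5517 vehicles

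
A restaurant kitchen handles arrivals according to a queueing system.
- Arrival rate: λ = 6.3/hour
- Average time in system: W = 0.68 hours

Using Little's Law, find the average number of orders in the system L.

Little's Law: L = λW
L = 6.3 × 0.68 = 4.2840 orders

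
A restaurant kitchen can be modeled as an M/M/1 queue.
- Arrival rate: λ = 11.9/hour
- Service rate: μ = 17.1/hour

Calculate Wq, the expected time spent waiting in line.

First, compute utilization: ρ = λ/μ = 11.9/17.1 = 0.6959
For M/M/1: Wq = λ/(μ(μ-λ))
Wq = 11.9/(17.1 × (17.1-11.9))
Wq = 11.9/(17.1 × 5.20)
Wq = 0.1338 hours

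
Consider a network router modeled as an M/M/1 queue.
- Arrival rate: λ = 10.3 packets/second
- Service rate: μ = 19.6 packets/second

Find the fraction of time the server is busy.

Server utilization: ρ = λ/μ
ρ = 10.3/19.6 = 0.5255
The server is busy 52.55% of the time.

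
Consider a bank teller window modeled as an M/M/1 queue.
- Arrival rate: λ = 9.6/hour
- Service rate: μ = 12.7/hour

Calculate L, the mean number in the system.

ρ = λ/μ = 9.6/12.7 = 0.7559
For M/M/1: L = λ/(μ-λ)
L = 9.6/(12.7-9.6) = 9.6/3.10
L = 3.0968 transactions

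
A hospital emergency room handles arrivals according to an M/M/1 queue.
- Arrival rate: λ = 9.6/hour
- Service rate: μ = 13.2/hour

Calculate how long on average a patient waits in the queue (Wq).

First, compute utilization: ρ = λ/μ = 9.6/13.2 = 0.7273
For M/M/1: Wq = λ/(μ(μ-λ))
Wq = 9.6/(13.2 × (13.2-9.6))
Wq = 9.6/(13.2 × 3.60)
Wq = 0.2020 hours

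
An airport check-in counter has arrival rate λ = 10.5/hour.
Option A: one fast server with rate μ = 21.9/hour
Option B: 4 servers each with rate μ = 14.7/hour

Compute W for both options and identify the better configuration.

Option A: single server μ = 21.9 (M/M/1)
  ρ_A = 10.5/21.9 = 0.4795
  W_A = 1/(μ-λ) = 1/(21.9-10.5) = 1/11.40 = 0.08772

Option B: 4 servers μ = 14.7 (M/M/4)
  ρ_B = λ/(cμ) = 10.5/(4×14.7) = 0.1786
  Offered load a = λ/μ = cρ = 10.5/14.7 = 0.7143
  P₀ = [ Σₙ₌₀^3 aⁿ/n! + a^4/(4!(1-ρ)) ]⁻¹
  Σ = a^0/0! + a^1/1! + a^2/2! + a^3/3! = 1.0000 + 0.7143 + 0.2551 + 0.06074 = 2.0301
  a^4/(4!(1-ρ)) = 0.2603/(24 × 0.8214) = 0.01320
  P₀ = 1/(2.0301 + 0.01320) = 0.4894
  Lq = P₀·a^4·ρ / (4!(1-ρ)²) = 0.4894 × 0.2603 × 0.1786 / (24 × 0.6747) = 0.001405
  Wq_B = Lq/λ = 0.001405/10.5 = 0.0001338
  W_B = Wq_B + 1/μ = 0.0001338 + 0.06803 = 0.06816

Since W_B = 0.06816 < W_A = 0.08772, Option B (multiple servers) has the shorter time in system.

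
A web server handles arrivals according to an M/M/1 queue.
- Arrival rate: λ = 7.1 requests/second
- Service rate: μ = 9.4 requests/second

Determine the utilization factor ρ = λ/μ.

Server utilization: ρ = λ/μ
ρ = 7.1/9.4 = 0.7553
The server is busy 75.53% of the time.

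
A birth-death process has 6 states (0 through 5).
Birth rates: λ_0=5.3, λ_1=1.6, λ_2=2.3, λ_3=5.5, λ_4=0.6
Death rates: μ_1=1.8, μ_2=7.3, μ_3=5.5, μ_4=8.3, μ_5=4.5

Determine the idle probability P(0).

Ratios P(n)/P(0) = (λ₀···λₙ₋₁)/(μ₁···μₙ):
P(1)/P(0) = (5.3)/(1.8) = 2.94444
P(2)/P(0) = (5.3×1.6)/(1.8×7.3) = 0.645358
P(3)/P(0) = (5.3×1.6×2.3)/(1.8×7.3×5.5) = 0.269877
P(4)/P(0) = (5.3×1.6×2.3×5.5)/(1.8×7.3×5.5×8.3) = 0.178834
P(5)/P(0) = (5.3×1.6×2.3×5.5×0.6)/(1.8×7.3×5.5×8.3×4.5) = 0.0238445

Normalization: ∑ P(n) = 1
P(0) × (1.00000 + 2.94444 + 0.645358 + 0.269877 + 0.178834 + 0.0238445) = 1
P(0) × 5.0624 = 1
P(0) = 1/5.0624 = 0.1975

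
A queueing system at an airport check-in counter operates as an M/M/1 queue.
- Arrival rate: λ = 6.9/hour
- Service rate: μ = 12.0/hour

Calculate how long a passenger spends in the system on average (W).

First, compute utilization: ρ = λ/μ = 6.9/12.0 = 0.5750
For M/M/1: W = 1/(μ-λ)
W = 1/(12.0-6.9) = 1/5.10
W = 0.1961 hours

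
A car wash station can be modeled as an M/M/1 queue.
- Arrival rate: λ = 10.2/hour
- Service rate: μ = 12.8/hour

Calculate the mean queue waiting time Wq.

First, compute utilization: ρ = λ/μ = 10.2/12.8 = 0.7969
For M/M/1: Wq = λ/(μ(μ-λ))
Wq = 10.2/(12.8 × (12.8-10.2))
Wq = 10.2/(12.8 × 2.60)
Wq = 0.3065 hours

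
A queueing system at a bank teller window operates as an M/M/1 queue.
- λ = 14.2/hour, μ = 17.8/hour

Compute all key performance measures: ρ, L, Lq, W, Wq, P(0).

Step 1: ρ = λ/μ = 14.2/17.8 = 0.7978
Step 2: L = λ/(μ-λ) = 14.2/3.60 = 3.9444
Step 3: Lq = λ²/(μ(μ-λ)) = 201.64/(17.8×3.60) = 3.1467
Step 4: W = 1/(μ-λ) = 1/3.60 = 0.277778
Step 5: Wq = λ/(μ(μ-λ)) = 14.2/(17.8×3.60) = 0.2216
Step 6: P(0) = 1-ρ = 0.2022
Verify: L = λW = 14.2×0.277778 = 3.9444 ✔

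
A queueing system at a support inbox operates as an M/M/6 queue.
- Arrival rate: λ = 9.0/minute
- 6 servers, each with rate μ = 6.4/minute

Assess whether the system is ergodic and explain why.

Stability requires ρ = λ/(cμ) < 1
ρ = 9.0/(6 × 6.4) = 9.0/38.40 = 0.2344
Since 0.2344 < 1, the system is STABLE.
The servers are busy 23.44% of the time.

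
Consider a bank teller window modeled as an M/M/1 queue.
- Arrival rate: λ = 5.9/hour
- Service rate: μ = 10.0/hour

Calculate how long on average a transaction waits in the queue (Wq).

First, compute utilization: ρ = λ/μ = 5.9/10.0 = 0.5900
For M/M/1: Wq = λ/(μ(μ-λ))
Wq = 5.9/(10.0 × (10.0-5.9))
Wq = 5.9/(10.0 × 4.10)
Wq = 0.1439 hours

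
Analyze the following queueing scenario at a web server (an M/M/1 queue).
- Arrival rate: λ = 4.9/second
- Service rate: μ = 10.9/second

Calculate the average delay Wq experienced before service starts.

First, compute utilization: ρ = λ/μ = 4.9/10.9 = 0.4495
For M/M/1: Wq = λ/(μ(μ-λ))
Wq = 4.9/(10.9 × (10.9-4.9))
Wq = 4.9/(10.9 × 6.00)
Wq = 0.07492 seconds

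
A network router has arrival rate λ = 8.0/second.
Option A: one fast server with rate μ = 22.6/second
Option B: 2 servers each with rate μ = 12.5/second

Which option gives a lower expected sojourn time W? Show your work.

Option A: single server μ = 22.6 (M/M/1)
  ρ_A = 8.0/22.6 = 0.3540
  W_A = 1/(μ-λ) = 1/(22.6-8.0) = 1/14.60 = 0.06849

Option B: 2 servers μ = 12.5 (M/M/2)
  ρ_B = λ/(cμ) = 8.0/(2×12.5) = 0.3200
  Offered load a = λ/μ = cρ = 8.0/12.5 = 0.6400
  P₀ = [ Σₙ₌₀^1 aⁿ/n! + a^2/(2!(1-ρ)) ]⁻¹
  Σ = a^0/0! + a^1/1! = 1.0000 + 0.6400 = 1.6400
  a^2/(2!(1-ρ)) = 0.4096/(2 × 0.6800) = 0.3012
  P₀ = 1/(1.6400 + 0.30118) = 0.5152
  Lq = P₀·a^2·ρ / (2!(1-ρ)²) = 0.51515 × 0.40960 × 0.32000 / (2 × 0.46240) = 0.07301
  Wq_B = Lq/λ = 0.0730125/8.0 = 0.009127
  W_B = Wq_B + 1/μ = 0.009127 + 0.08000 = 0.08913

Since W_A = 0.06849 < W_B = 0.08913, Option A (single fast server) has the shorter time in system.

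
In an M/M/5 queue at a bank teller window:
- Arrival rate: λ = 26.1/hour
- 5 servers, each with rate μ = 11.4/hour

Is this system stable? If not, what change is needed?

Stability requires ρ = λ/(cμ) < 1
ρ = 26.1/(5 × 11.4) = 26.1/57.00 = 0.4579
Since 0.4579 < 1, the system is STABLE.
The servers are busy 45.79% of the time.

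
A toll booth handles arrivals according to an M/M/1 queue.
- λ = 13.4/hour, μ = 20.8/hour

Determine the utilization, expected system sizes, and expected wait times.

Step 1: ρ = λ/μ = 13.4/20.8 = 0.6442
Step 2: L = λ/(μ-λ) = 13.4/7.40 = 1.8108
Step 3: Lq = λ²/(μ(μ-λ)) = 179.56/(20.8×7.40) = 1.1666
Step 4: W = 1/(μ-λ) = 1/7.40 = 0.135135
Step 5: Wq = λ/(μ(μ-λ)) = 13.4/(20.8×7.40) = 0.08706
Step 6: P(0) = 1-ρ = 0.3558
Verify: L = λW = 13.4×0.135135 = 1.8108 ✔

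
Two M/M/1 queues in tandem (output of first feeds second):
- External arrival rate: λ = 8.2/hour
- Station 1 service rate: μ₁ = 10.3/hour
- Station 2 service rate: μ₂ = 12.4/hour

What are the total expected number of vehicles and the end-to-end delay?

By Jackson's theorem, each station behaves as independent M/M/1.
Station 1: ρ₁ = 8.2/10.3 = 0.7961, L₁ = ρ₁/(1-ρ₁) = λ/(μ₁-λ) = 8.2/2.10 = 3.90476
Station 2: ρ₂ = 8.2/12.4 = 0.6613, L₂ = ρ₂/(1-ρ₂) = λ/(μ₂-λ) = 8.2/4.20 = 1.95238
Total: L = L₁ + L₂ = 3.90476 + 1.95238 = 5.8571
W = L/λ = 5.8571/8.2 = 0.7143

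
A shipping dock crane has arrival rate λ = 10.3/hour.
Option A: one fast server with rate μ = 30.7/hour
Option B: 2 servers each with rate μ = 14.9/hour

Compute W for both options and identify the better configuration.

Option A: single server μ = 30.7 (M/M/1)
  ρ_A = 10.3/30.7 = 0.3355
  W_A = 1/(μ-λ) = 1/(30.7-10.3) = 1/20.40 = 0.04902

Option B: 2 servers μ = 14.9 (M/M/2)
  ρ_B = λ/(cμ) = 10.3/(2×14.9) = 0.3456
  Offered load a = λ/μ = cρ = 10.3/14.9 = 0.6913
  P₀ = [ Σₙ₌₀^1 aⁿ/n! + a^2/(2!(1-ρ)) ]⁻¹
  Σ = a^0/0! + a^1/1! = 1.0000 + 0.6913 = 1.6913
  a^2/(2!(1-ρ)) = 0.4779/(2 × 0.6544) = 0.3651
  P₀ = 1/(1.6913 + 0.3651) = 0.4863
  Lq = P₀·a^2·ρ / (2!(1-ρ)²) = 0.4863 × 0.4779 × 0.3456 / (2 × 0.4282) = 0.09379
  Wq_B = Lq/λ = 0.09379/10.3 = 0.009106
  W_B = Wq_B + 1/μ = 0.009106 + 0.06711 = 0.07622

Since W_A = 0.04902 < W_B = 0.07622, Option A (single fast server) has the shorter time in system.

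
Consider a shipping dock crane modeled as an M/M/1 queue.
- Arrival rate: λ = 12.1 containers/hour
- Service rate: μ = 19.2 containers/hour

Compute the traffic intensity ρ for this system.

Server utilization: ρ = λ/μ
ρ = 12.1/19.2 = 0.6302
The server is busy 63.02% of the time.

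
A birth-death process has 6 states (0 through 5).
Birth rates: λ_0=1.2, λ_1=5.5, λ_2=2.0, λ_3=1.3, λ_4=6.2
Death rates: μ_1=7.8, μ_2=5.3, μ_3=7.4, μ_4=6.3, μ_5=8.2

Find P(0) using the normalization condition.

Ratios P(n)/P(0) = (λ₀···λₙ₋₁)/(μ₁···μₙ):
P(1)/P(0) = (1.2)/(7.8) = 0.1538
P(2)/P(0) = (1.2×5.5)/(7.8×5.3) = 0.1597
P(3)/P(0) = (1.2×5.5×2.0)/(7.8×5.3×7.4) = 0.04315
P(4)/P(0) = (1.2×5.5×2.0×1.3)/(7.8×5.3×7.4×6.3) = 0.008904
P(5)/P(0) = (1.2×5.5×2.0×1.3×6.2)/(7.8×5.3×7.4×6.3×8.2) = 0.006732

Normalization: ∑ P(n) = 1
P(0) × (1.0000 + 0.1538 + 0.1597 + 0.04315 + 0.008904 + 0.006732) = 1
P(0) × 1.3723 = 1
P(0) = 1/1.3723 = 0.7287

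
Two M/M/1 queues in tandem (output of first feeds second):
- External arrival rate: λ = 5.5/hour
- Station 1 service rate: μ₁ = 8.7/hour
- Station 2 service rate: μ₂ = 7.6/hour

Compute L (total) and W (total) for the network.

By Jackson's theorem, each station behaves as independent M/M/1.
Station 1: ρ₁ = 5.5/8.7 = 0.6322, L₁ = ρ₁/(1-ρ₁) = λ/(μ₁-λ) = 5.5/3.20 = 1.7188
Station 2: ρ₂ = 5.5/7.6 = 0.7237, L₂ = ρ₂/(1-ρ₂) = λ/(μ₂-λ) = 5.5/2.10 = 2.6190
Total: L = L₁ + L₂ = 1.7188 + 2.6190 = 4.3378
W = L/λ = 4.3378/5.5 = 0.7887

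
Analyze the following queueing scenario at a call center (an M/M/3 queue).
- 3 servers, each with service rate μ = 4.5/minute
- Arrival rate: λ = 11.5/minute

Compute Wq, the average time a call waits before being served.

Traffic intensity: ρ = λ/(cμ) = 11.5/(3×4.5) = 0.8519
Since ρ = 0.8519 < 1, system is stable.
Offered load a = λ/μ = cρ = 11.5/4.5 = 2.5556
P₀ = [ Σₙ₌₀^2 aⁿ/n! + a^3/(3!(1-ρ)) ]⁻¹
Σ = a^0/0! + a^1/1! + a^2/2! = 1.0000 + 2.5556 + 3.2654 = 6.8210
a^3/(3!(1-ρ)) = 16.68999/(6 × 0.1481481) = 18.7762
P₀ = 1/(6.8210 + 18.7762) = 0.03907
Lq = P₀·a^3·ρ / (3!(1-ρ)²) = 0.039067 × 16.6900 × 0.85185 / (6 × 0.021948) = 4.2178
Wq = Lq/λ = 4.2178/11.5 = 0.3668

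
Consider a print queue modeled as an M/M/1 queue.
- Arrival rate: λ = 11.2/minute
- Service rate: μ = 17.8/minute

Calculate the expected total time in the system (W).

First, compute utilization: ρ = λ/μ = 11.2/17.8 = 0.6292
For M/M/1: W = 1/(μ-λ)
W = 1/(17.8-11.2) = 1/6.60
W = 0.1515 minutes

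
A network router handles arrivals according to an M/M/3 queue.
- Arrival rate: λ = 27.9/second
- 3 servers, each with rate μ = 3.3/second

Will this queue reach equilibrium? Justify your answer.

Stability requires ρ = λ/(cμ) < 1
ρ = 27.9/(3 × 3.3) = 27.9/9.90 = 2.8182
Since 2.8182 ≥ 1, the system is UNSTABLE.
Need c > λ/μ = 27.9/3.3 = 8.45.
Minimum servers needed: c = 9.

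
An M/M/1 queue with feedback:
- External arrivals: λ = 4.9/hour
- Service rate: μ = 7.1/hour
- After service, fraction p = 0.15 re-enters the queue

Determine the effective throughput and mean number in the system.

Effective arrival rate: λ_eff = λ/(1-p) = 4.9/(1-0.15) = 4.9/0.85 = 5.7647
ρ = λ_eff/μ = 5.7647/7.1 = 0.81193
L = ρ/(1-ρ) = 0.81193/(1-0.81193) = 4.3172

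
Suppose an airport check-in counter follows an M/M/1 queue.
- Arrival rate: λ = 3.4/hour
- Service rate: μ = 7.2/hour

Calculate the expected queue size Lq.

ρ = λ/μ = 3.4/7.2 = 0.4722
For M/M/1: Lq = λ²/(μ(μ-λ))
Lq = 11.56/(7.2 × 3.80)
Lq = 0.4225 passengers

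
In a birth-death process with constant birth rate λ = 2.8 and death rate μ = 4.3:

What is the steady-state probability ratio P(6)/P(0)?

For constant rates: P(n)/P(0) = (λ/μ)^n
P(6)/P(0) = (2.8/4.3)^6 = 0.65116^6 = 0.07623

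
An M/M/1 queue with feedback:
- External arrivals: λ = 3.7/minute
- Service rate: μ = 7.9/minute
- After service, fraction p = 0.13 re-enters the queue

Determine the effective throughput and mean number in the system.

Effective arrival rate: λ_eff = λ/(1-p) = 3.7/(1-0.13) = 3.7/0.87 = 4.2529
ρ = λ_eff/μ = 4.2529/7.9 = 0.53834
L = ρ/(1-ρ) = 0.53834/(1-0.53834) = 1.1661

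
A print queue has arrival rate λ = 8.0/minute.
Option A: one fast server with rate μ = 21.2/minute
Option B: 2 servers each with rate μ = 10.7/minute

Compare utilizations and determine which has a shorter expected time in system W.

Option A: single server μ = 21.2 (M/M/1)
  ρ_A = 8.0/21.2 = 0.3774
  W_A = 1/(μ-λ) = 1/(21.2-8.0) = 1/13.20 = 0.07576

Option B: 2 servers μ = 10.7 (M/M/2)
  ρ_B = λ/(cμ) = 8.0/(2×10.7) = 0.3738
  Offered load a = λ/μ = cρ = 8.0/10.7 = 0.7477
  P₀ = [ Σₙ₌₀^1 aⁿ/n! + a^2/(2!(1-ρ)) ]⁻¹
  Σ = a^0/0! + a^1/1! = 1.0000 + 0.7477 = 1.7477
  a^2/(2!(1-ρ)) = 0.55900/(2 × 0.62617) = 0.4464
  P₀ = 1/(1.7477 + 0.4464) = 0.4558
  Lq = P₀·a^2·ρ / (2!(1-ρ)²) = 0.4558 × 0.5590 × 0.3738 / (2 × 0.3921) = 0.1215
  Wq_B = Lq/λ = 0.12146/8.0 = 0.01518
  W_B = Wq_B + 1/μ = 0.01518 + 0.09346 = 0.1086

Since W_A = 0.07576 < W_B = 0.1086, Option A (single fast server) has the shorter time in system.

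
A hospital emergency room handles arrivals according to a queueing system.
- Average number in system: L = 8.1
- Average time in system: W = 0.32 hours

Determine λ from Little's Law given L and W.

Little's Law: L = λW, so λ = L/W
λ = 8.1/0.32 = 25.3125 patients/hour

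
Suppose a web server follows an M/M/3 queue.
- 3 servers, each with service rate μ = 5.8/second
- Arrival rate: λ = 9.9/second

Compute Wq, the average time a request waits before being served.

Traffic intensity: ρ = λ/(cμ) = 9.9/(3×5.8) = 0.5690
Since ρ = 0.5690 < 1, system is stable.
Offered load a = λ/μ = cρ = 9.9/5.8 = 1.7069
P₀ = [ Σₙ₌₀^2 aⁿ/n! + a^3/(3!(1-ρ)) ]⁻¹
Σ = a^0/0! + a^1/1! + a^2/2! = 1.0000 + 1.7069 + 1.4567 = 4.1636
a^3/(3!(1-ρ)) = 4.9730/(6 × 0.43103) = 1.9229
P₀ = 1/(4.1636 + 1.9229) = 0.1643
Lq = P₀·a^3·ρ / (3!(1-ρ)²) = 0.1643 × 4.9730 × 0.5690 / (6 × 0.1858) = 0.4170
Wq = Lq/λ = 0.4170/9.9 = 0.04212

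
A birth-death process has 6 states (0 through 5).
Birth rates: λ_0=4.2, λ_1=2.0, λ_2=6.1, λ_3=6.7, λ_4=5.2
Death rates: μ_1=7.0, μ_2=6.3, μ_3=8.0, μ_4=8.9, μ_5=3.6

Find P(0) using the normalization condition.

Ratios P(n)/P(0) = (λ₀···λₙ₋₁)/(μ₁···μₙ):
P(1)/P(0) = (4.2)/(7.0) = 0.60000
P(2)/P(0) = (4.2×2.0)/(7.0×6.3) = 0.19048
P(3)/P(0) = (4.2×2.0×6.1)/(7.0×6.3×8.0) = 0.14524
P(4)/P(0) = (4.2×2.0×6.1×6.7)/(7.0×6.3×8.0×8.9) = 0.10934
P(5)/P(0) = (4.2×2.0×6.1×6.7×5.2)/(7.0×6.3×8.0×8.9×3.6) = 0.15793

Normalization: ∑ P(n) = 1
P(0) × (1.0000 + 0.60000 + 0.19048 + 0.14524 + 0.10934 + 0.15793) = 1
P(0) × 2.2030 = 1
P(0) = 1/2.2030 = 0.4539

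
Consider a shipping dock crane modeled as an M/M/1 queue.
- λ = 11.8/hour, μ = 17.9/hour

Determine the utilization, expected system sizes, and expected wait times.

Step 1: ρ = λ/μ = 11.8/17.9 = 0.6592
Step 2: L = λ/(μ-λ) = 11.8/6.10 = 1.9344
Step 3: Lq = λ²/(μ(μ-λ)) = 139.24/(17.9×6.10) = 1.2752
Step 4: W = 1/(μ-λ) = 1/6.10 = 0.16393
Step 5: Wq = λ/(μ(μ-λ)) = 11.8/(17.9×6.10) = 0.1081
Step 6: P(0) = 1-ρ = 0.3408
Verify: L = λW = 11.8×0.16393 = 1.9344 ✔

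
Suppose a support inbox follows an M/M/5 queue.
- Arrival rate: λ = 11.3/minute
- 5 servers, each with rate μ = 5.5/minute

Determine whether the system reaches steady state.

Stability requires ρ = λ/(cμ) < 1
ρ = 11.3/(5 × 5.5) = 11.3/27.50 = 0.4109
Since 0.4109 < 1, the system is STABLE.
The servers are busy 41.09% of the time.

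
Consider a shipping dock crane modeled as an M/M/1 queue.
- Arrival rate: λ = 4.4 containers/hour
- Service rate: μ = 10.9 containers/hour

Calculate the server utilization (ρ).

Server utilization: ρ = λ/μ
ρ = 4.4/10.9 = 0.4037
The server is busy 40.37% of the time.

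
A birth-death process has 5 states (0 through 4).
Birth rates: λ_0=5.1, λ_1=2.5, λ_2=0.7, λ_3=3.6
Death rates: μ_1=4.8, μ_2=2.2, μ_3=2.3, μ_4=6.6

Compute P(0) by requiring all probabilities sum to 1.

Ratios P(n)/P(0) = (λ₀···λₙ₋₁)/(μ₁···μₙ):
P(1)/P(0) = (5.1)/(4.8) = 1.0625
P(2)/P(0) = (5.1×2.5)/(4.8×2.2) = 1.2074
P(3)/P(0) = (5.1×2.5×0.7)/(4.8×2.2×2.3) = 0.3675
P(4)/P(0) = (5.1×2.5×0.7×3.6)/(4.8×2.2×2.3×6.6) = 0.2004

Normalization: ∑ P(n) = 1
P(0) × (1.0000 + 1.0625 + 1.2074 + 0.3675 + 0.2004) = 1
P(0) × 3.8378 = 1
P(0) = 1/3.8378 = 0.2606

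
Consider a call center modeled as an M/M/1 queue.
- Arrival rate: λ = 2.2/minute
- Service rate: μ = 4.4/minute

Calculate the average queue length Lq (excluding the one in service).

ρ = λ/μ = 2.2/4.4 = 0.5000
For M/M/1: Lq = λ²/(μ(μ-λ))
Lq = 4.84/(4.4 × 2.20)
Lq = 0.5000 calls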